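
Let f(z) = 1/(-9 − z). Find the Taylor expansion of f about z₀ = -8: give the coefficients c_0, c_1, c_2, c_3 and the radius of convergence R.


Let w = z − z₀, so z = z₀ + w.
Then -9 − z = -9 − (z₀ + w) = (-9 − z₀) − w = -1 − w.
f(z) = 1/(-1 − w) = (1/(-1)) · 1/(1 − w/(-1)) = Σ_{n≥0} w^n / (-1)^(n+1).
So c_n = 1/(-1)^(n+1):
  c_0 = 1/(-1)^1 = -1.
  c_1 = 1/(-1)^2 = 1.
  c_2 = 1/(-1)^3 = -1.
  c_3 = 1/(-1)^4 = 1.
The series is valid for |w/d| < 1, i.e. |z − z₀| < |d|.
Radius of convergence: R = |-9 − z₀| = |-1| = 1 (distance from z₀ to the singularity z = -9).

c_0 = -1, c_1 = 1, c_2 = -1, c_3 = 1; R = 1.


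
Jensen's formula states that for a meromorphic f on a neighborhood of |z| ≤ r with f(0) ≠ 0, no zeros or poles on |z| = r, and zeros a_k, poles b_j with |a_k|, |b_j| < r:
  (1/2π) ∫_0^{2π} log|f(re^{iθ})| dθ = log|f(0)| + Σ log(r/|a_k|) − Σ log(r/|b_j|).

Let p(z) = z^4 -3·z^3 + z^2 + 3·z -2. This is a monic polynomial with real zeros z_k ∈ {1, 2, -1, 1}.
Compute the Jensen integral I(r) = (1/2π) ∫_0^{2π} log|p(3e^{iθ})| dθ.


Zeros: -1, 1, 1, 2; r = 3.
Inside |z| < r: -1, 1, 1, 2. Outside (|z| ≥ r): ∅.
p(0) = -2, so log|p(0)| = log(2) = 0.6931.
Apply Jensen: I(r) = log|p(0)| + Σ_k log(r/|z_k|), summed over zeros inside |z| < r.
  log(r/|z_k|) for z_k = 1: log(3/1) = 1.0986
  log(r/|z_k|) for z_k = 2: log(3/2) = 0.4055
  log(r/|z_k|) for z_k = -1: log(3/1) = 1.0986
  log(r/|z_k|) for z_k = 1: log(3/1) = 1.0986
Sum over inside zeros: 3.7013.
I(r) = log|p(0)| + (inside sum) = 0.6931 + 3.7013 = 4.3944.
Closed form (all zeros inside, monic): I(r) = n·log(r) = 4·log(3) = 4.3944. ✓

I(r) ≈ 4.3944.


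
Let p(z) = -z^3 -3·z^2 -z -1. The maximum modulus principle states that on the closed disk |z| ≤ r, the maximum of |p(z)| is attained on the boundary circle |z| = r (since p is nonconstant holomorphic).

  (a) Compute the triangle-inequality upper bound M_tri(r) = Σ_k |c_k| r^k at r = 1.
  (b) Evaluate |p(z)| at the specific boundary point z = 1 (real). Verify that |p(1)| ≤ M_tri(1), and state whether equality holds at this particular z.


Coefficients: c_0 = -1, c_1 = -1, c_2 = -3, c_3 = -1. Radius r = 1.
Part (a). Triangle bound: M_tri(r) = Σ_k |c_k| r^k
  = |-1|·1^0 + |-1|·1^1 + |-3|·1^2 + |-1|·1^3
  = 1 + 1 + 3 + 1 = 6.
This bounds M(r) := max_{|z|=r} |p(z)| from above; equality holds iff all terms c_k z^k can be made to align in phase at a single z on |z|=r.
Part (b). At z = 1 (real, on the circle |z| = r):
  p(1) = (-1)·1^0 + (-1)·1^1 + (-3)·1^2 + (-1)·1^3 = -6.
  |p(1)| = 6.
Since all nonzero coefficients share the same sign, |p(1)| = 6 = M_tri(1); the triangle bound is attained at z = 1, so in fact M(r) = 6.

M_tri(1) = 6; |p(1)| = 6; equality at z=1: yes.


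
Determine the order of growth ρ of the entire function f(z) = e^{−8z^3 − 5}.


|e^{−8z^3 − 5}| = e^{Re(-8·z^3) + -5} ≤ e^{8|z|^3 + -5} = e^{8r^3 + -5} on |z| = r, so ρ ≤ 3. Choosing z on |z|=r so that -8·z^3 is real positive (always possible by picking arg z appropriately) gives |f(z)| = e^{8r^3 + -5}, matching the bound. The additive constant -5 does not affect log log M(r) ~ 3·log r. Hence ρ = 3.
Therefore ρ = 3.

Order ρ = 3.


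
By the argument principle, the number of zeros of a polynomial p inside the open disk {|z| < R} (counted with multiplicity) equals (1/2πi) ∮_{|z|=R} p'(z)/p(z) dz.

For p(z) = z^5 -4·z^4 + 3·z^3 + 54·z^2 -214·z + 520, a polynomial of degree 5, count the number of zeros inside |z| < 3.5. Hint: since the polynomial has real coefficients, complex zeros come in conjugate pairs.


The zeros of p are: (1 + 3i), (1 - 3i), -4, (3 + 2i), (3 - 2i).
Their magnitudes are: 3.162, 3.162, 4, 3.606, 3.606.
Zeros with |z| < R = 3.5: (1 + 3i), (1 - 3i).
Count = 2.
By the argument principle, (1/2πi) ∮_{|z|=R} p'(z)/p(z) dz equals exactly this count.

Number of zeros inside |z| < 3.5: 2.


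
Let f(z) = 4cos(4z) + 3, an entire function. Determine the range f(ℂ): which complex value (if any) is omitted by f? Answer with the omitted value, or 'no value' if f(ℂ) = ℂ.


Little Picard bounds the complement of f(ℂ) to at most one point.
cos is entire and surjective onto ℂ: for every w ∈ ℂ, cos(ζ) = w has a solution ζ ∈ ℂ (e.g., via the complex inverse arccos). With ζ = 4z this gives z = ζ/(4). Then 4·cos(4z) takes every value in 4·ℂ = ℂ, and adding 3 is a bijection of ℂ. So f is surjective and omits no value. (Note: only on the real line is cos bounded by [−1, 1].)

Omitted value: no value.


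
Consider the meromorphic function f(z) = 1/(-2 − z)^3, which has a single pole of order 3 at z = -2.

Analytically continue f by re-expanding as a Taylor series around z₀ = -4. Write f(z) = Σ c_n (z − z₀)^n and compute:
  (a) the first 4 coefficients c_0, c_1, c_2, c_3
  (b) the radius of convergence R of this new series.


Let w = z − z₀, so z = z₀ + w.
Then -2 − z = -2 − (z₀ + w) = (-2 − z₀) − w = 2 − w.
f(z) = 1/(2 − w)^3 = (1/(2)^3) · (1 − w/(2))^{−3}.
By the binomial series (1−u)^{−3} = Σ_{n≥0} C(n+2, 2) u^n for |u|<1, with u = w/(2):
  c_n = C(n+2, 2) / (2)^(n+3).
  c_0 = 1/(2)^3 = 1/8.
  c_1 = 3/(2)^4 = 3/16.
  c_2 = 6/(2)^5 = 3/16.
  c_3 = 10/(2)^6 = 5/32.
The series is valid for |w/d| < 1, i.e. |z − z₀| < |d|.
Radius of convergence: R = |-2 − z₀| = |2| = 2 (distance from z₀ to the singularity z = -2).

c_0 = 1/8, c_1 = 3/16, c_2 = 3/16, c_3 = 5/32; R = 2.


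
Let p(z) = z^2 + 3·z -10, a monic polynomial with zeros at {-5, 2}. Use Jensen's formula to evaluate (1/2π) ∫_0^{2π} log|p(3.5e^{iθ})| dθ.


Zeros: -5, 2; r = 3.5.
Inside |z| < r: 2. Outside (|z| ≥ r): -5.
p(0) = -10, so log|p(0)| = log(10) = 2.3026.
Apply Jensen: I(r) = log|p(0)| + Σ_k log(r/|z_k|), summed over zeros inside |z| < r.
  log(r/|z_k|) for z_k = 2: log(3.5/2) = 0.5596
  Outside zeros (-5) contribute nothing to the Jensen sum.
Sum over inside zeros: 0.5596.
I(r) = log|p(0)| + (inside sum) = 2.3026 + 0.5596 = 2.8622.
Note: since some zeros are outside |z| ≤ r, the simplified n·log(r) form does NOT apply — only the inside zeros contribute.

I(r) ≈ 2.8622.


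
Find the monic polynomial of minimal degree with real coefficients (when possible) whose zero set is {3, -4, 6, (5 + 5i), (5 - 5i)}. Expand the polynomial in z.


The polynomial is p(z) = ∏_{α ∈ S} (z − α), where S = {3, -4, 6, (5 + 5i), (5 - 5i)}.
Expanding the product yields: p(z) = z^5 -15·z^4 + 82·z^3 + 2·z^2 -1620·z + 3600.
Note conjugate pairs combine to real quadratics: (z − (5+5i))(z − (5−5i)) = z² − 10z + 50.
The resulting polynomial has degree 5 and real coefficients as required.

p(z) = z^5 -15·z^4 + 82·z^3 + 2·z^2 -1620·z + 3600.


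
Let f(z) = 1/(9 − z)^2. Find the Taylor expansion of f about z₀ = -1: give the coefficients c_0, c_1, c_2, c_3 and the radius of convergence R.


Let w = z − z₀, so z = z₀ + w.
Then 9 − z = 9 − (z₀ + w) = (9 − z₀) − w = 10 − w.
f(z) = 1/(10 − w)^2 = (1/(10)^2) · (1 − w/(10))^{−2}.
By the binomial series (1−u)^{−2} = Σ_{n≥0} C(n+1, 1) u^n for |u|<1, with u = w/(10):
  c_n = C(n+1, 1) / (10)^(n+2).
  c_0 = 1/(10)^2 = 1/100.
  c_1 = 2/(10)^3 = 1/500.
  c_2 = 3/(10)^4 = 3/10000.
  c_3 = 4/(10)^5 = 1/25000.
The series is valid for |w/d| < 1, i.e. |z − z₀| < |d|.
Radius of convergence: R = |9 − z₀| = |10| = 10 (distance from z₀ to the singularity z = 9).

c_0 = 1/100, c_1 = 1/500, c_2 = 3/10000, c_3 = 1/25000; R = 10.


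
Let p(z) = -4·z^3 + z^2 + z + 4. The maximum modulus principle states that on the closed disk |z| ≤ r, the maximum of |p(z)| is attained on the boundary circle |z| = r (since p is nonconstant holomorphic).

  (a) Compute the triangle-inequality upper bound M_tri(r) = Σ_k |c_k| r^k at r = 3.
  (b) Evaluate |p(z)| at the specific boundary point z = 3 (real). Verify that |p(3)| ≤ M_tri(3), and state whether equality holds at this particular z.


Coefficients: c_0 = 4, c_1 = 1, c_2 = 1, c_3 = -4. Radius r = 3.
Part (a). Triangle bound: M_tri(r) = Σ_k |c_k| r^k
  = |4|·3^0 + |1|·3^1 + |1|·3^2 + |-4|·3^3
  = 4 + 3 + 9 + 108 = 124.
This bounds M(r) := max_{|z|=r} |p(z)| from above; equality holds iff all terms c_k z^k can be made to align in phase at a single z on |z|=r.
Part (b). At z = 3 (real, on the circle |z| = r):
  p(3) = (4)·3^0 + (1)·3^1 + (1)·3^2 + (-4)·3^3 = -92.
  |p(3)| = 92.
Check: |p(3)| = 92 ≤ 124 = M_tri(3). ✓ Equality does not hold at z = 3 (the coefficients have mixed signs, so the terms do not all align in phase there).

M_tri(3) = 124; |p(3)| = 92; equality at z=3: no.


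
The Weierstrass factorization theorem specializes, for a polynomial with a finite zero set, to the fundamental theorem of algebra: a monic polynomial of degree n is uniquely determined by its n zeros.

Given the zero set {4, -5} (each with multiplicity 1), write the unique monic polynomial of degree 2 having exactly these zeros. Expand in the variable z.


The polynomial is p(z) = ∏_{α ∈ S} (z − α), where S = {4, -5}.
Expanding the product yields: p(z) = z^2 + z -20.
The resulting polynomial has degree 2 and real coefficients as required.

p(z) = z^2 + z -20.


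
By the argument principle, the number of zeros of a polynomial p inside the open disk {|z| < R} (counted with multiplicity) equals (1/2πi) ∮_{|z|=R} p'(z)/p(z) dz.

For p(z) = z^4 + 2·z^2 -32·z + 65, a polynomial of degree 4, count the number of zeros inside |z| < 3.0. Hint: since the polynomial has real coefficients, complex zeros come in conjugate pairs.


The zeros of p are: (-2 + 3i), (-2 - 3i), (2 + 1i), (2 - 1i).
Their magnitudes are: 3.606, 3.606, 2.236, 2.236.
Zeros with |z| < R = 3.0: (2 + 1i), (2 - 1i).
Count = 2.
By the argument principle, (1/2πi) ∮_{|z|=R} p'(z)/p(z) dz equals exactly this count.

Number of zeros inside |z| < 3.0: 2.


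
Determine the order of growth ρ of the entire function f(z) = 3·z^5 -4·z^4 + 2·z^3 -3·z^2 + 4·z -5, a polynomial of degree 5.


|f(z)| ≤ Σ|c_k|·r^k = O(r^5) as r → ∞. Polynomial growth is O(e^{r^ε}) for every ε > 0 (since r^5/e^{r^ε} → 0), so ρ ≤ ε for all ε > 0, i.e. ρ = 0. Every nonconstant polynomial has order 0.
Therefore ρ = 0.

Order ρ = 0.


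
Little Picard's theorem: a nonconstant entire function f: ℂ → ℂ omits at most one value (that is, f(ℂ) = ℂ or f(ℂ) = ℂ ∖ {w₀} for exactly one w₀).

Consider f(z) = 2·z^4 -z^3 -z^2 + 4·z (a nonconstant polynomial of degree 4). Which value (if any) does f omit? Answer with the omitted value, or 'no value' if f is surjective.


Little Picard bounds the complement of f(ℂ) to at most one point.
For every w ∈ ℂ, the equation p(z) − w = 0 is a nonconstant polynomial in z and hence has at least one root by the fundamental theorem of algebra. So p is surjective onto ℂ, omitting no value.

Omitted value: no value.


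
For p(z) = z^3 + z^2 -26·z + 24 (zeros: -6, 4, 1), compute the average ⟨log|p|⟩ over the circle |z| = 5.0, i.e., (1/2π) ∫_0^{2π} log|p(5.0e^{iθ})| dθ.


Zeros: -6, 1, 4; r = 5.0.
Inside |z| < r: 1, 4. Outside (|z| ≥ r): -6.
p(0) = 24, so log|p(0)| = log(24) = 3.1781.
Apply Jensen: I(r) = log|p(0)| + Σ_k log(r/|z_k|), summed over zeros inside |z| < r.
  log(r/|z_k|) for z_k = 4: log(5.0/4) = 0.2231
  log(r/|z_k|) for z_k = 1: log(5.0/1) = 1.6094
  Outside zeros (-6) contribute nothing to the Jensen sum.
Sum over inside zeros: 1.8326.
I(r) = log|p(0)| + (inside sum) = 3.1781 + 1.8326 = 5.0106.
Note: since some zeros are outside |z| ≤ r, the simplified n·log(r) form does NOT apply — only the inside zeros contribute.

I(r) ≈ 5.0106.


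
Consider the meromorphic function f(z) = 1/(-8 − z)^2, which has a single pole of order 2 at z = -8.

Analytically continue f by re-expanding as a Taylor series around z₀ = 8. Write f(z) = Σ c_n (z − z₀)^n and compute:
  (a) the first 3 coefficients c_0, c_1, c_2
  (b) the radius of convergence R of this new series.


Let w = z − z₀, so z = z₀ + w.
Then -8 − z = -8 − (z₀ + w) = (-8 − z₀) − w = -16 − w.
f(z) = 1/(-16 − w)^2 = (1/(-16)^2) · (1 − w/(-16))^{−2}.
By the binomial series (1−u)^{−2} = Σ_{n≥0} C(n+1, 1) u^n for |u|<1, with u = w/(-16):
  c_n = C(n+1, 1) / (-16)^(n+2).
  c_0 = 1/(-16)^2 = 1/256.
  c_1 = 2/(-16)^3 = -1/2048.
  c_2 = 3/(-16)^4 = 3/65536.
The series is valid for |w/d| < 1, i.e. |z − z₀| < |d|.
Radius of convergence: R = |-8 − z₀| = |-16| = 16 (distance from z₀ to the singularity z = -8).

c_0 = 1/256, c_1 = -1/2048, c_2 = 3/65536; R = 16.


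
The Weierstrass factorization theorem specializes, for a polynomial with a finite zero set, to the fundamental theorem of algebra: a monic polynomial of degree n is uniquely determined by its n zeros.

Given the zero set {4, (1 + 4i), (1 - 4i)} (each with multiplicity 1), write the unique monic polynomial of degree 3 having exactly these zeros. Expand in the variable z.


The polynomial is p(z) = ∏_{α ∈ S} (z − α), where S = {4, (1 + 4i), (1 - 4i)}.
Expanding the product yields: p(z) = z^3 -6·z^2 + 25·z -68.
Note conjugate pairs combine to real quadratics: (z − (1+4i))(z − (1−4i)) = z² − 2z + 17.
The resulting polynomial has degree 3 and real coefficients as required.

p(z) = z^3 -6·z^2 + 25·z -68.


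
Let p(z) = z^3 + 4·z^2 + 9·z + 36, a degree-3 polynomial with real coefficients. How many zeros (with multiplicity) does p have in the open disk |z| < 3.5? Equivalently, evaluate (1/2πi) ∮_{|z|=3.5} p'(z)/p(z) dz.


The zeros of p are: (0 + 3i), (0 - 3i), -4.
Their magnitudes are: 3, 3, 4.
Zeros with |z| < R = 3.5: (0 + 3i), (0 - 3i).
Count = 2.
By the argument principle, (1/2πi) ∮_{|z|=R} p'(z)/p(z) dz equals exactly this count.

Number of zeros inside |z| < 3.5: 2.


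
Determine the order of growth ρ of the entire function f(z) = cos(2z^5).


Write cos(w) = (e^{iw} ± e^{−iw})/(2 or 2i), so |cos(w)| ≤ e^{|w|}. With w = 2z^5, |w| ≤ 2r^5 + 0 on |z|=r, giving M(r) ≤ e^{2r^5 + 0} and ρ ≤ 5. For the lower bound, choose z on |z|=r with 2z^5 purely imaginary of modulus 2r^5; then |cos(2z^5)| grows like e^{2r^5}/2, so ρ ≥ 5. Hence ρ = 5.
Therefore ρ = 5.

Order ρ = 5.


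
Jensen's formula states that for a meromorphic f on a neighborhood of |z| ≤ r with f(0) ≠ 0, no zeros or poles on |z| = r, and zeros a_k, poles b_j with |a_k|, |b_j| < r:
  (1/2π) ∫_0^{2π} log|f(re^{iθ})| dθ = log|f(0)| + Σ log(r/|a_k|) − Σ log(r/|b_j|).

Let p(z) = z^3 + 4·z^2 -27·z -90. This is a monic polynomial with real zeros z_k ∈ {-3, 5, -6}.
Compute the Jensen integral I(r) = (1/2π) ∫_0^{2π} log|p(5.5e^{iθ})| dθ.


Zeros: -6, -3, 5; r = 5.5.
Inside |z| < r: -3, 5. Outside (|z| ≥ r): -6.
p(0) = -90, so log|p(0)| = log(90) = 4.4998.
Apply Jensen: I(r) = log|p(0)| + Σ_k log(r/|z_k|), summed over zeros inside |z| < r.
  log(r/|z_k|) for z_k = -3: log(5.5/3) = 0.6061
  log(r/|z_k|) for z_k = 5: log(5.5/5) = 0.0953
  Outside zeros (-6) contribute nothing to the Jensen sum.
Sum over inside zeros: 0.7014.
I(r) = log|p(0)| + (inside sum) = 4.4998 + 0.7014 = 5.2013.
Note: since some zeros are outside |z| ≤ r, the simplified n·log(r) form does NOT apply — only the inside zeros contribute.

I(r) ≈ 5.2013.


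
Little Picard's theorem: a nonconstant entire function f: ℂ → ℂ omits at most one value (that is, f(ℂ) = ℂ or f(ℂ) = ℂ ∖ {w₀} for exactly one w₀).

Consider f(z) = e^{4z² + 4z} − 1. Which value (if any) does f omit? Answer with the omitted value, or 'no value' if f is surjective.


Little Picard bounds the complement of f(ℂ) to at most one point.
The exponent g(z) = 4z² + 4z is a nonconstant polynomial, hence surjective onto ℂ. So e^{g(z)} takes every value in {e^w : w ∈ ℂ} = ℂ ∖ {0}. Adding -1 shifts the range to ℂ ∖ {-1}. f omits exactly -1.

Omitted value: -1.


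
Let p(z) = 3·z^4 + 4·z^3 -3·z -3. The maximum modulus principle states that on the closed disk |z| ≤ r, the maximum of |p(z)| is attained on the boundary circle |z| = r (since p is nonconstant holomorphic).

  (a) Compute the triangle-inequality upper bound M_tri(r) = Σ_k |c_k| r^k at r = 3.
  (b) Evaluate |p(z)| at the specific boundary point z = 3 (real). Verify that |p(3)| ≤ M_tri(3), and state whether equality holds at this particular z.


Coefficients: c_0 = -3, c_1 = -3, c_2 = 0, c_3 = 4, c_4 = 3. Radius r = 3.
Part (a). Triangle bound: M_tri(r) = Σ_k |c_k| r^k
  = |-3|·3^0 + |-3|·3^1 + |0|·3^2 + |4|·3^3 + |3|·3^4
  = 3 + 9 + 0 + 108 + 243 = 363.
This bounds M(r) := max_{|z|=r} |p(z)| from above; equality holds iff all terms c_k z^k can be made to align in phase at a single z on |z|=r.
Part (b). At z = 3 (real, on the circle |z| = r):
  p(3) = (-3)·3^0 + (-3)·3^1 + (0)·3^2 + (4)·3^3 + (3)·3^4 = 339.
  |p(3)| = 339.
Check: |p(3)| = 339 ≤ 363 = M_tri(3). ✓ Equality does not hold at z = 3 (the coefficients have mixed signs, so the terms do not all align in phase there).

M_tri(3) = 363; |p(3)| = 339; equality at z=3: no.


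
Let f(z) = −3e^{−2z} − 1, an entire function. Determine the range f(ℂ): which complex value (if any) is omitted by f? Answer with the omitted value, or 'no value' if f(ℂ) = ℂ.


Little Picard bounds the complement of f(ℂ) to at most one point.
e^{−2z} is never zero on ℂ, so -3·e^{−2z} takes every value in ℂ ∖ {0}. Adding -1 shifts the range to ℂ ∖ {-1}. Thus f omits exactly the value -1.

Omitted value: -1.


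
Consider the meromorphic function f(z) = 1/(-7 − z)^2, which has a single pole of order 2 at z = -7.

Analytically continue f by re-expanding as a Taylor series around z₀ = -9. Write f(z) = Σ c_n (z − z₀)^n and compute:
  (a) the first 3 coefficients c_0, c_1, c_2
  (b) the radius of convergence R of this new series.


Let w = z − z₀, so z = z₀ + w.
Then -7 − z = -7 − (z₀ + w) = (-7 − z₀) − w = 2 − w.
f(z) = 1/(2 − w)^2 = (1/(2)^2) · (1 − w/(2))^{−2}.
By the binomial series (1−u)^{−2} = Σ_{n≥0} C(n+1, 1) u^n for |u|<1, with u = w/(2):
  c_n = C(n+1, 1) / (2)^(n+2).
  c_0 = 1/(2)^2 = 1/4.
  c_1 = 2/(2)^3 = 1/4.
  c_2 = 3/(2)^4 = 3/16.
The series is valid for |w/d| < 1, i.e. |z − z₀| < |d|.
Radius of convergence: R = |-7 − z₀| = |2| = 2 (distance from z₀ to the singularity z = -7).

c_0 = 1/4, c_1 = 1/4, c_2 = 3/16; R = 2.


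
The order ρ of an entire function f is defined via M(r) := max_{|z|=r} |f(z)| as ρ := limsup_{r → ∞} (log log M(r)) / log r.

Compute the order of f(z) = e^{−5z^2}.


|e^{−5z^2}| = e^{Re(-5·z^2) + 0} ≤ e^{5|z|^2 + 0} = e^{5r^2 + 0} on |z| = r, so ρ ≤ 2. Choosing z on |z|=r so that -5·z^2 is real positive (always possible by picking arg z appropriately) gives |f(z)| = e^{5r^2 + 0}, matching the bound. The additive constant 0 does not affect log log M(r) ~ 2·log r. Hence ρ = 2.
Therefore ρ = 2.

Order ρ = 2.


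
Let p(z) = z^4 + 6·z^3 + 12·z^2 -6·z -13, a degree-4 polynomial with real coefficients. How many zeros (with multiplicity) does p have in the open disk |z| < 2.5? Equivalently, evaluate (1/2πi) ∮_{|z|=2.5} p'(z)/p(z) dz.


The zeros of p are: 1, -1, (-3 + 2i), (-3 - 2i).
Their magnitudes are: 1, 1, 3.606, 3.606.
Zeros with |z| < R = 2.5: 1, -1.
Count = 2.
By the argument principle, (1/2πi) ∮_{|z|=R} p'(z)/p(z) dz equals exactly this count.

Number of zeros inside |z| < 2.5: 2.


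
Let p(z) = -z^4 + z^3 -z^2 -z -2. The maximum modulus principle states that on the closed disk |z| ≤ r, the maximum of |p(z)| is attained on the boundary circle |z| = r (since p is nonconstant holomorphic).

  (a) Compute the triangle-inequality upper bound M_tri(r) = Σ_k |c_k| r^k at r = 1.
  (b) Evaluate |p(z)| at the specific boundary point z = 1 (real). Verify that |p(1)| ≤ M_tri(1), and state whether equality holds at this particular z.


Coefficients: c_0 = -2, c_1 = -1, c_2 = -1, c_3 = 1, c_4 = -1. Radius r = 1.
Part (a). Triangle bound: M_tri(r) = Σ_k |c_k| r^k
  = |-2|·1^0 + |-1|·1^1 + |-1|·1^2 + |1|·1^3 + |-1|·1^4
  = 2 + 1 + 1 + 1 + 1 = 6.
This bounds M(r) := max_{|z|=r} |p(z)| from above; equality holds iff all terms c_k z^k can be made to align in phase at a single z on |z|=r.
Part (b). At z = 1 (real, on the circle |z| = r):
  p(1) = (-2)·1^0 + (-1)·1^1 + (-1)·1^2 + (1)·1^3 + (-1)·1^4 = -4.
  |p(1)| = 4.
Check: |p(1)| = 4 ≤ 6 = M_tri(1). ✓ Equality does not hold at z = 1 (the coefficients have mixed signs, so the terms do not all align in phase there).

M_tri(1) = 6; |p(1)| = 4; equality at z=1: no.


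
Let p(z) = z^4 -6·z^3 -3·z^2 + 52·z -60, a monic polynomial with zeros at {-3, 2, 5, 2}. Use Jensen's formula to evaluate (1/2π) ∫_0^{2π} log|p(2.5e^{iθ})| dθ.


Zeros: -3, 2, 2, 5; r = 2.5.
Inside |z| < r: 2, 2. Outside (|z| ≥ r): -3, 5.
p(0) = -60, so log|p(0)| = log(60) = 4.0943.
Apply Jensen: I(r) = log|p(0)| + Σ_k log(r/|z_k|), summed over zeros inside |z| < r.
  log(r/|z_k|) for z_k = 2: log(2.5/2) = 0.2231
  log(r/|z_k|) for z_k = 2: log(2.5/2) = 0.2231
  Outside zeros (-3, 5) contribute nothing to the Jensen sum.
Sum over inside zeros: 0.4463.
I(r) = log|p(0)| + (inside sum) = 4.0943 + 0.4463 = 4.5406.
Note: since some zeros are outside |z| ≤ r, the simplified n·log(r) form does NOT apply — only the inside zeros contribute.

I(r) ≈ 4.5406.


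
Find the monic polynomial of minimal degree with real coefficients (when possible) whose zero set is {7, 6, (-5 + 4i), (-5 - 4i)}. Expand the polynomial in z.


The polynomial is p(z) = ∏_{α ∈ S} (z − α), where S = {7, 6, (-5 + 4i), (-5 - 4i)}.
Expanding the product yields: p(z) = z^4 -3·z^3 -47·z^2 -113·z + 1722.
Note conjugate pairs combine to real quadratics: (z − (-5+4i))(z − (-5−4i)) = z² + 10z + 41.
The resulting polynomial has degree 4 and real coefficients as required.

p(z) = z^4 -3·z^3 -47·z^2 -113·z + 1722.


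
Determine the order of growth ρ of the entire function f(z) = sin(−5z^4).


Write sin(w) = (e^{iw} ± e^{−iw})/(2 or 2i), so |sin(w)| ≤ e^{|w|}. With w = −5z^4, |w| ≤ 5r^4 + 0 on |z|=r, giving M(r) ≤ e^{5r^4 + 0} and ρ ≤ 4. For the lower bound, choose z on |z|=r with -5z^4 purely imaginary of modulus 5r^4; then |sin(−5z^4)| grows like e^{5r^4}/2, so ρ ≥ 4. Hence ρ = 4.
Therefore ρ = 4.

Order ρ = 4.


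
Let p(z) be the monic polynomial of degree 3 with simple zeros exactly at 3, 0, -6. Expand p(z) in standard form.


The polynomial is p(z) = ∏_{α ∈ S} (z − α), where S = {3, 0, -6}.
Expanding the product yields: p(z) = z^3 + 3·z^2 -18·z.
The resulting polynomial has degree 3 and real coefficients as required.

p(z) = z^3 + 3·z^2 -18·z.


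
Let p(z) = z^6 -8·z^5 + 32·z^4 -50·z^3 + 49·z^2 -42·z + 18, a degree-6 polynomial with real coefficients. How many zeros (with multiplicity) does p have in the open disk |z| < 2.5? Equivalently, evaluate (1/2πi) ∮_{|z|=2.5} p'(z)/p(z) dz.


The zeros of p are: (3 + 3i), (3 - 3i), 1, 1, (0 + 1i), (0 - 1i).
Their magnitudes are: 4.243, 4.243, 1, 1, 1, 1.
Zeros with |z| < R = 2.5: 1, 1, (0 + 1i), (0 - 1i).
Count = 4.
By the argument principle, (1/2πi) ∮_{|z|=R} p'(z)/p(z) dz equals exactly this count.

Number of zeros inside |z| < 2.5: 4.


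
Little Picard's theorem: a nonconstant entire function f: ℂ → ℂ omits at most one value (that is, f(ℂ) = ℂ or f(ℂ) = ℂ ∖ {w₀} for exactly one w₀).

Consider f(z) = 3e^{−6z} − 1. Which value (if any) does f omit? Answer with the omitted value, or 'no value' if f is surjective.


Little Picard bounds the complement of f(ℂ) to at most one point.
e^{−6z} is never zero on ℂ, so 3·e^{−6z} takes every value in ℂ ∖ {0}. Adding -1 shifts the range to ℂ ∖ {-1}. Thus f omits exactly the value -1.

Omitted value: -1.


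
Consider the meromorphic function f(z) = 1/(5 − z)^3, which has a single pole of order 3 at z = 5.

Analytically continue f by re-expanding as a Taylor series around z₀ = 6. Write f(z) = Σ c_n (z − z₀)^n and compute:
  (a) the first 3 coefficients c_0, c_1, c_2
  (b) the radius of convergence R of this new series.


Let w = z − z₀, so z = z₀ + w.
Then 5 − z = 5 − (z₀ + w) = (5 − z₀) − w = -1 − w.
f(z) = 1/(-1 − w)^3 = (1/(-1)^3) · (1 − w/(-1))^{−3}.
By the binomial series (1−u)^{−3} = Σ_{n≥0} C(n+2, 2) u^n for |u|<1, with u = w/(-1):
  c_n = C(n+2, 2) / (-1)^(n+3).
  c_0 = 1/(-1)^3 = -1.
  c_1 = 3/(-1)^4 = 3.
  c_2 = 6/(-1)^5 = -6.
The series is valid for |w/d| < 1, i.e. |z − z₀| < |d|.
Radius of convergence: R = |5 − z₀| = |-1| = 1 (distance from z₀ to the singularity z = 5).

c_0 = -1, c_1 = 3, c_2 = -6; R = 1.


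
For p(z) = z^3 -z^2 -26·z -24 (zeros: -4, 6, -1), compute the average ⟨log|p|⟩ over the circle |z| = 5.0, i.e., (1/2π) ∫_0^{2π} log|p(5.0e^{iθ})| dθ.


Zeros: -4, -1, 6; r = 5.0.
Inside |z| < r: -4, -1. Outside (|z| ≥ r): 6.
p(0) = -24, so log|p(0)| = log(24) = 3.1781.
Apply Jensen: I(r) = log|p(0)| + Σ_k log(r/|z_k|), summed over zeros inside |z| < r.
  log(r/|z_k|) for z_k = -4: log(5.0/4) = 0.2231
  log(r/|z_k|) for z_k = -1: log(5.0/1) = 1.6094
  Outside zeros (6) contribute nothing to the Jensen sum.
Sum over inside zeros: 1.8326.
I(r) = log|p(0)| + (inside sum) = 3.1781 + 1.8326 = 5.0106.
Note: since some zeros are outside |z| ≤ r, the simplified n·log(r) form does NOT apply — only the inside zeros contribute.

I(r) ≈ 5.0106.


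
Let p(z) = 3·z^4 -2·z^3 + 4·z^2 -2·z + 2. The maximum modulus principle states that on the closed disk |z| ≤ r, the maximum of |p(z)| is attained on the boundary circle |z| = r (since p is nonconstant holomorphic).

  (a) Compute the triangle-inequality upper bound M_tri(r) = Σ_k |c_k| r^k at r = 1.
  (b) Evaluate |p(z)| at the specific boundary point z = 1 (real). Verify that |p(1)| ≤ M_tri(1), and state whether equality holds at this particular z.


Coefficients: c_0 = 2, c_1 = -2, c_2 = 4, c_3 = -2, c_4 = 3. Radius r = 1.
Part (a). Triangle bound: M_tri(r) = Σ_k |c_k| r^k
  = |2|·1^0 + |-2|·1^1 + |4|·1^2 + |-2|·1^3 + |3|·1^4
  = 2 + 2 + 4 + 2 + 3 = 13.
This bounds M(r) := max_{|z|=r} |p(z)| from above; equality holds iff all terms c_k z^k can be made to align in phase at a single z on |z|=r.
Part (b). At z = 1 (real, on the circle |z| = r):
  p(1) = (2)·1^0 + (-2)·1^1 + (4)·1^2 + (-2)·1^3 + (3)·1^4 = 5.
  |p(1)| = 5.
Check: |p(1)| = 5 ≤ 13 = M_tri(1). ✓ Equality does not hold at z = 1 (the coefficients have mixed signs, so the terms do not all align in phase there).

M_tri(1) = 13; |p(1)| = 5; equality at z=1: no.


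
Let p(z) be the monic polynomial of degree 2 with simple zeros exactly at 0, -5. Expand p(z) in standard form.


The polynomial is p(z) = ∏_{α ∈ S} (z − α), where S = {0, -5}.
Expanding the product yields: p(z) = z^2 + 5·z.
The resulting polynomial has degree 2 and real coefficients as required.

p(z) = z^2 + 5·z.


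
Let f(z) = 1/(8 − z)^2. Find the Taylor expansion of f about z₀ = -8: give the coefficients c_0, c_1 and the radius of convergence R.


Let w = z − z₀, so z = z₀ + w.
Then 8 − z = 8 − (z₀ + w) = (8 − z₀) − w = 16 − w.
f(z) = 1/(16 − w)^2 = (1/(16)^2) · (1 − w/(16))^{−2}.
By the binomial series (1−u)^{−2} = Σ_{n≥0} C(n+1, 1) u^n for |u|<1, with u = w/(16):
  c_n = C(n+1, 1) / (16)^(n+2).
  c_0 = 1/(16)^2 = 1/256.
  c_1 = 2/(16)^3 = 1/2048.
The series is valid for |w/d| < 1, i.e. |z − z₀| < |d|.
Radius of convergence: R = |8 − z₀| = |16| = 16 (distance from z₀ to the singularity z = 8).

c_0 = 1/256, c_1 = 1/2048; R = 16.


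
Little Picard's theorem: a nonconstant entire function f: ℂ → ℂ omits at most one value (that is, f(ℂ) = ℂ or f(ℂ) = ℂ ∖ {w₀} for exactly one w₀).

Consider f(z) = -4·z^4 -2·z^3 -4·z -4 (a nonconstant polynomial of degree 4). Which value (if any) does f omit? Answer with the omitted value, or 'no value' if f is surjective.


Little Picard bounds the complement of f(ℂ) to at most one point.
For every w ∈ ℂ, the equation p(z) − w = 0 is a nonconstant polynomial in z and hence has at least one root by the fundamental theorem of algebra. So p is surjective onto ℂ, omitting no value.

Omitted value: no value.


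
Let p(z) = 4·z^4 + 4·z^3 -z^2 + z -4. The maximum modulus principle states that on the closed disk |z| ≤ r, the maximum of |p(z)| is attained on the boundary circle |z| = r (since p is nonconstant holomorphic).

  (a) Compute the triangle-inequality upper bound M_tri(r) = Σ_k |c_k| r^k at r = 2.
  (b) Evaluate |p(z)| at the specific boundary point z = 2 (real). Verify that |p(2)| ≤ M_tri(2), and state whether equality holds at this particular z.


Coefficients: c_0 = -4, c_1 = 1, c_2 = -1, c_3 = 4, c_4 = 4. Radius r = 2.
Part (a). Triangle bound: M_tri(r) = Σ_k |c_k| r^k
  = |-4|·2^0 + |1|·2^1 + |-1|·2^2 + |4|·2^3 + |4|·2^4
  = 4 + 2 + 4 + 32 + 64 = 106.
This bounds M(r) := max_{|z|=r} |p(z)| from above; equality holds iff all terms c_k z^k can be made to align in phase at a single z on |z|=r.
Part (b). At z = 2 (real, on the circle |z| = r):
  p(2) = (-4)·2^0 + (1)·2^1 + (-1)·2^2 + (4)·2^3 + (4)·2^4 = 90.
  |p(2)| = 90.
Check: |p(2)| = 90 ≤ 106 = M_tri(2). ✓ Equality does not hold at z = 2 (the coefficients have mixed signs, so the terms do not all align in phase there).

M_tri(2) = 106; |p(2)| = 90; equality at z=2: no.


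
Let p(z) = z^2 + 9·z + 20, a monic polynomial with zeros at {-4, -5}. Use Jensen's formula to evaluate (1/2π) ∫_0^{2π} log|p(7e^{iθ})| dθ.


Zeros: -5, -4; r = 7.
Inside |z| < r: -5, -4. Outside (|z| ≥ r): ∅.
p(0) = 20, so log|p(0)| = log(20) = 2.9957.
Apply Jensen: I(r) = log|p(0)| + Σ_k log(r/|z_k|), summed over zeros inside |z| < r.
  log(r/|z_k|) for z_k = -4: log(7/4) = 0.5596
  log(r/|z_k|) for z_k = -5: log(7/5) = 0.3365
Sum over inside zeros: 0.8961.
I(r) = log|p(0)| + (inside sum) = 2.9957 + 0.8961 = 3.8918.
Closed form (all zeros inside, monic): I(r) = n·log(r) = 2·log(7) = 3.8918. ✓

I(r) ≈ 3.8918.


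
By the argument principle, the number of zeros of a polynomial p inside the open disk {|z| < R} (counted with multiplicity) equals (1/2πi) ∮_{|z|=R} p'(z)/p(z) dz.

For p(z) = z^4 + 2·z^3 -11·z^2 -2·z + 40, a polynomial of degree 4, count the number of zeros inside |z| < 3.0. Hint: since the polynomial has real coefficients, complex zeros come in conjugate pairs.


The zeros of p are: (2 + 1i), (2 - 1i), -2, -4.
Their magnitudes are: 2.236, 2.236, 2, 4.
Zeros with |z| < R = 3.0: (2 + 1i), (2 - 1i), -2.
Count = 3.
By the argument principle, (1/2πi) ∮_{|z|=R} p'(z)/p(z) dz equals exactly this count.

Number of zeros inside |z| < 3.0: 3.


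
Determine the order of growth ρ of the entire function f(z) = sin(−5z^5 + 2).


Write sin(w) = (e^{iw} ± e^{−iw})/(2 or 2i), so |sin(w)| ≤ e^{|w|}. With w = −5z^5 + 2, |w| ≤ 5r^5 + 2 on |z|=r, giving M(r) ≤ e^{5r^5 + 2} and ρ ≤ 5. For the lower bound, choose z on |z|=r with -5z^5 purely imaginary of modulus 5r^5; then |sin(−5z^5 + 2)| grows like e^{5r^5}/2, so ρ ≥ 5. Hence ρ = 5.
Therefore ρ = 5.

Order ρ = 5.


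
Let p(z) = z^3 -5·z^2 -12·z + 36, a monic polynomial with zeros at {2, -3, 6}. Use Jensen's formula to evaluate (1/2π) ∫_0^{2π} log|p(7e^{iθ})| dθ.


Zeros: -3, 2, 6; r = 7.
Inside |z| < r: -3, 2, 6. Outside (|z| ≥ r): ∅.
p(0) = 36, so log|p(0)| = log(36) = 3.5835.
Apply Jensen: I(r) = log|p(0)| + Σ_k log(r/|z_k|), summed over zeros inside |z| < r.
  log(r/|z_k|) for z_k = 2: log(7/2) = 1.2528
  log(r/|z_k|) for z_k = -3: log(7/3) = 0.8473
  log(r/|z_k|) for z_k = 6: log(7/6) = 0.1542
Sum over inside zeros: 2.2542.
I(r) = log|p(0)| + (inside sum) = 3.5835 + 2.2542 = 5.8377.
Closed form (all zeros inside, monic): I(r) = n·log(r) = 3·log(7) = 5.8377. ✓

I(r) ≈ 5.8377.


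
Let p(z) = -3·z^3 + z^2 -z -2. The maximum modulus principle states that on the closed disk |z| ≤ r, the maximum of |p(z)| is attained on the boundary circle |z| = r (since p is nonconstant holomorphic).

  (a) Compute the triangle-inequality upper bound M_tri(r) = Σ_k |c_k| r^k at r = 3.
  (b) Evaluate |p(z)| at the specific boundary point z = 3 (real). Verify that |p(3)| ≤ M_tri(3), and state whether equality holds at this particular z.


Coefficients: c_0 = -2, c_1 = -1, c_2 = 1, c_3 = -3. Radius r = 3.
Part (a). Triangle bound: M_tri(r) = Σ_k |c_k| r^k
  = |-2|·3^0 + |-1|·3^1 + |1|·3^2 + |-3|·3^3
  = 2 + 3 + 9 + 81 = 95.
This bounds M(r) := max_{|z|=r} |p(z)| from above; equality holds iff all terms c_k z^k can be made to align in phase at a single z on |z|=r.
Part (b). At z = 3 (real, on the circle |z| = r):
  p(3) = (-2)·3^0 + (-1)·3^1 + (1)·3^2 + (-3)·3^3 = -77.
  |p(3)| = 77.
Check: |p(3)| = 77 ≤ 95 = M_tri(3). ✓ Equality does not hold at z = 3 (the coefficients have mixed signs, so the terms do not all align in phase there).

M_tri(3) = 95; |p(3)| = 77; equality at z=3: no.


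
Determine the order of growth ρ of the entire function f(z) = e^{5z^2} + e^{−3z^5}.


Each summand is entire of order 2 and 5 respectively (as in the single-exponential case). The order of a sum is at most the max of the orders, so ρ ≤ 5. For the lower bound: on |z|=r choose arg z so that -3z^5 is real positive; then |e^{-3z^5}| = e^{3r^5} while |e^{5z^2}| ≤ e^{5r^2} = o(e^{3r^5}). So |f| ≥ e^{3r^5}(1 − o(1)) and ρ ≥ 5. Hence ρ = max(2, 5) = 5.
Therefore ρ = 5.

Order ρ = 5.


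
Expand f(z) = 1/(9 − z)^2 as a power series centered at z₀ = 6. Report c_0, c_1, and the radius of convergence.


Let w = z − z₀, so z = z₀ + w.
Then 9 − z = 9 − (z₀ + w) = (9 − z₀) − w = 3 − w.
f(z) = 1/(3 − w)^2 = (1/(3)^2) · (1 − w/(3))^{−2}.
By the binomial series (1−u)^{−2} = Σ_{n≥0} C(n+1, 1) u^n for |u|<1, with u = w/(3):
  c_n = C(n+1, 1) / (3)^(n+2).
  c_0 = 1/(3)^2 = 1/9.
  c_1 = 2/(3)^3 = 2/27.
The series is valid for |w/d| < 1, i.e. |z − z₀| < |d|.
Radius of convergence: R = |9 − z₀| = |3| = 3 (distance from z₀ to the singularity z = 9).

c_0 = 1/9, c_1 = 2/27; R = 3.


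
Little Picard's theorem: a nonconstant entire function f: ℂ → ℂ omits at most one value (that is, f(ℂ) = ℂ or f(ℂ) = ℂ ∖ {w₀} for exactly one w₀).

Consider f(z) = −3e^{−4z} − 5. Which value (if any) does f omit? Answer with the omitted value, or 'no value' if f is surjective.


Little Picard bounds the complement of f(ℂ) to at most one point.
e^{−4z} is never zero on ℂ, so -3·e^{−4z} takes every value in ℂ ∖ {0}. Adding -5 shifts the range to ℂ ∖ {-5}. Thus f omits exactly the value -5.

Omitted value: -5.


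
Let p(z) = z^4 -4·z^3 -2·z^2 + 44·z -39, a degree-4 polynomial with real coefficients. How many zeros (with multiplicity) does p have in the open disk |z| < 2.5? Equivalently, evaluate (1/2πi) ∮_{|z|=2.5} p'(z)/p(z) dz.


The zeros of p are: -3, (3 + 2i), (3 - 2i), 1.
Their magnitudes are: 3, 3.606, 3.606, 1.
Zeros with |z| < R = 2.5: 1.
Count = 1.
By the argument principle, (1/2πi) ∮_{|z|=R} p'(z)/p(z) dz equals exactly this count.

Number of zeros inside |z| < 2.5: 1.


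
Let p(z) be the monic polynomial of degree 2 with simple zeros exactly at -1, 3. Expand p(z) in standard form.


The polynomial is p(z) = ∏_{α ∈ S} (z − α), where S = {-1, 3}.
Expanding the product yields: p(z) = z^2 -2·z -3.
The resulting polynomial has degree 2 and real coefficients as required.

p(z) = z^2 -2·z -3.


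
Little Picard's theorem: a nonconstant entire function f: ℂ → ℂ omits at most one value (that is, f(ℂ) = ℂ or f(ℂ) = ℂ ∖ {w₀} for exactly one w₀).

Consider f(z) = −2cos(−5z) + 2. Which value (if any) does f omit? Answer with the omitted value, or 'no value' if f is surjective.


Little Picard bounds the complement of f(ℂ) to at most one point.
cos is entire and surjective onto ℂ: for every w ∈ ℂ, cos(ζ) = w has a solution ζ ∈ ℂ (e.g., via the complex inverse arccos). With ζ = −5z this gives z = ζ/(-5). Then -2·cos(−5z) takes every value in -2·ℂ = ℂ, and adding 2 is a bijection of ℂ. So f is surjective and omits no value. (Note: only on the real line is cos bounded by [−1, 1].)

Omitted value: no value.


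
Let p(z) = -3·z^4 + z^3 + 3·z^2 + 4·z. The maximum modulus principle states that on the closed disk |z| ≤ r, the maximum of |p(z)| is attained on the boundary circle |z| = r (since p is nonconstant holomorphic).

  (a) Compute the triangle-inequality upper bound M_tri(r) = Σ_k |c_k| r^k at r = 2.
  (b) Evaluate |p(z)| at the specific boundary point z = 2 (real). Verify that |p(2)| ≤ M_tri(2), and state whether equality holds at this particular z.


Coefficients: c_0 = 0, c_1 = 4, c_2 = 3, c_3 = 1, c_4 = -3. Radius r = 2.
Part (a). Triangle bound: M_tri(r) = Σ_k |c_k| r^k
  = |0|·2^0 + |4|·2^1 + |3|·2^2 + |1|·2^3 + |-3|·2^4
  = 0 + 8 + 12 + 8 + 48 = 76.
This bounds M(r) := max_{|z|=r} |p(z)| from above; equality holds iff all terms c_k z^k can be made to align in phase at a single z on |z|=r.
Part (b). At z = 2 (real, on the circle |z| = r):
  p(2) = (0)·2^0 + (4)·2^1 + (3)·2^2 + (1)·2^3 + (-3)·2^4 = -20.
  |p(2)| = 20.
Check: |p(2)| = 20 ≤ 76 = M_tri(2). ✓ Equality does not hold at z = 2 (the coefficients have mixed signs, so the terms do not all align in phase there).

M_tri(2) = 76; |p(2)| = 20; equality at z=2: no.


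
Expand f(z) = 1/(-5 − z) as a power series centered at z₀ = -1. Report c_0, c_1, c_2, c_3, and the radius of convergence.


Let w = z − z₀, so z = z₀ + w.
Then -5 − z = -5 − (z₀ + w) = (-5 − z₀) − w = -4 − w.
f(z) = 1/(-4 − w) = (1/(-4)) · 1/(1 − w/(-4)) = Σ_{n≥0} w^n / (-4)^(n+1).
So c_n = 1/(-4)^(n+1):
  c_0 = 1/(-4)^1 = -1/4.
  c_1 = 1/(-4)^2 = 1/16.
  c_2 = 1/(-4)^3 = -1/64.
  c_3 = 1/(-4)^4 = 1/256.
The series is valid for |w/d| < 1, i.e. |z − z₀| < |d|.
Radius of convergence: R = |-5 − z₀| = |-4| = 4 (distance from z₀ to the singularity z = -5).

c_0 = -1/4, c_1 = 1/16, c_2 = -1/64, c_3 = 1/256; R = 4.


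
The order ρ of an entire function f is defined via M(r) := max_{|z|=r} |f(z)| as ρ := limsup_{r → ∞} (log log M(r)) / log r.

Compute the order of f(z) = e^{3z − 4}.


|e^{3z − 4}| = e^{Re(3·z) + -4} ≤ e^{3|z|^1 + -4} = e^{3r^1 + -4} on |z| = r, so ρ ≤ 1. Choosing z on |z|=r so that 3·z is real positive (always possible by picking arg z appropriately) gives |f(z)| = e^{3r^1 + -4}, matching the bound. The additive constant -4 does not affect log log M(r) ~ 1·log r. Hence ρ = 1.
Therefore ρ = 1.

Order ρ = 1.


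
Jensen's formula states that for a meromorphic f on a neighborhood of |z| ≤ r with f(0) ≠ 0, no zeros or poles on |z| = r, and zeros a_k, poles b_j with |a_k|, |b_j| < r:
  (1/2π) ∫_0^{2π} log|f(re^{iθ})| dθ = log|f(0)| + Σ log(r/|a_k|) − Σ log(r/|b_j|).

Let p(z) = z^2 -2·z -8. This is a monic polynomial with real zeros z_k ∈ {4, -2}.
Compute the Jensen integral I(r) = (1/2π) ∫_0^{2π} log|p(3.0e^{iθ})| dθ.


Zeros: -2, 4; r = 3.0.
Inside |z| < r: -2. Outside (|z| ≥ r): 4.
p(0) = -8, so log|p(0)| = log(8) = 2.0794.
Apply Jensen: I(r) = log|p(0)| + Σ_k log(r/|z_k|), summed over zeros inside |z| < r.
  log(r/|z_k|) for z_k = -2: log(3.0/2) = 0.4055
  Outside zeros (4) contribute nothing to the Jensen sum.
Sum over inside zeros: 0.4055.
I(r) = log|p(0)| + (inside sum) = 2.0794 + 0.4055 = 2.4849.
Note: since some zeros are outside |z| ≤ r, the simplified n·log(r) form does NOT apply — only the inside zeros contribute.

I(r) ≈ 2.4849.


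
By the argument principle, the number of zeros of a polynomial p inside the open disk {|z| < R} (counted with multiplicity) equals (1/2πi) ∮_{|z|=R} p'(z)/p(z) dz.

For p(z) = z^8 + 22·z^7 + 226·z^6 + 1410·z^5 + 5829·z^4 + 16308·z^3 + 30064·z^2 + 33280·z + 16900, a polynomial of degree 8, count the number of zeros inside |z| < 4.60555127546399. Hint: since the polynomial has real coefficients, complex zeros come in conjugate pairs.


The zeros of p are: (-2 + 3i), (-2 - 3i), (-3 + 1i), (-3 - 1i), (-3 + 2i), (-3 - 2i), (-3 + 1i), (-3 - 1i).
Their magnitudes are: 3.606, 3.606, 3.162, 3.162, 3.606, 3.606, 3.162, 3.162.
Zeros with |z| < R = 4.60555127546399: (-2 + 3i), (-2 - 3i), (-3 + 1i), (-3 - 1i), (-3 + 2i), (-3 - 2i), (-3 + 1i), (-3 - 1i).
Count = 8.
By the argument principle, (1/2πi) ∮_{|z|=R} p'(z)/p(z) dz equals exactly this count.

Number of zeros inside |z| < 4.60555127546399: 8.
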